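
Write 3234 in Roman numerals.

Convert 3234 to Roman numerals:
  3234 contains 3×1000 (MMM)
  234 contains 2×100 (CC)
  34 contains 3×10 (XXX)
  4 contains 1×4 (IV)

MMMCCXXXIV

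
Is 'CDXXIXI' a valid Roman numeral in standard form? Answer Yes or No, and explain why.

'CDXXIXI': I cannot come right after the subtractive pair IX: once I is subtracted in IX, the next symbol must be smaller than I

No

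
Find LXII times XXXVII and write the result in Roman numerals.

LXII = 62
XXXVII = 37
62 × 37 = 2294

MMCCXCIV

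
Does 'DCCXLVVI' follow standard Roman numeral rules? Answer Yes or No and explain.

'DCCXLVVI': V should not appear more than once

No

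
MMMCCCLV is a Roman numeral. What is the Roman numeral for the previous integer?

MMMCCCLV = 3355; previous is 3354

MMMCCCLIV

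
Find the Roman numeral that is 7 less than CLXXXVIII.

CLXXXVIII = 188
188 - 7 = 181

CLXXXI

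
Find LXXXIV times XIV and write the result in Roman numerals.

LXXXIV = 84
XIV = 14
84 × 14 = 1176

MCLXXVI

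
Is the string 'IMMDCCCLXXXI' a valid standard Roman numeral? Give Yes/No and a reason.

'IMMDCCCLXXXI': Invalid subtractive combination: IM

No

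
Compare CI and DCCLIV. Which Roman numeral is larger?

CI = 101
DCCLIV = 754
754 is larger

DCCLIV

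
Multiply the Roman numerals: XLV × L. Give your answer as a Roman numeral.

XLV = 45
L = 50
45 × 50 = 2250

MMCCL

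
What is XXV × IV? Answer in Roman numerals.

XXV = 25
IV = 4
25 × 4 = 100

C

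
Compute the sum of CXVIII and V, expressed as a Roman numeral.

CXVIII = 118
V = 5
118 + 5 = 123

CXXIII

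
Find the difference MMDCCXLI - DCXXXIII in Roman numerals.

MMDCCXLI = 2741
DCXXXIII = 633
2741 - 633 = 2108

MMCVIII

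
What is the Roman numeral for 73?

Convert 73 to Roman numerals:
  73 contains 1×50 (L)
  23 contains 2×10 (XX)
  3 contains 3×1 (III)

LXXIII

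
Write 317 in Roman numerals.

Convert 317 to Roman numerals:
  317 contains 3×100 (CCC)
  17 contains 1×10 (X)
  7 contains 1×5 (V)
  2 contains 2×1 (II)

CCCXVII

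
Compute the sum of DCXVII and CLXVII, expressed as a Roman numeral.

DCXVII = 617
CLXVII = 167
617 + 167 = 784

DCCLXXXIV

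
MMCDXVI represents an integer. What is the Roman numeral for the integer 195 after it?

MMCDXVI = 2416
2416 + 195 = 2611

MMDCXI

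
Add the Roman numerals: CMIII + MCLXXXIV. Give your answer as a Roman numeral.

CMIII = 903
MCLXXXIV = 1184
903 + 1184 = 2087

MMLXXXVII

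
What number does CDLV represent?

CDLV: CD=400, L=50, V=5
400 + 50 + 5 = 455

455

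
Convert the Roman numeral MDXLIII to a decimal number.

MDXLIII: M=1000, D=500, XL=40, I=1, I=1, I=1
1000 + 500 + 40 + 1 + 1 + 1 = 1543

1543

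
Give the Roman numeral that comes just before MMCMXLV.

MMCMXLV = 2945; previous is 2944

MMCMXLIV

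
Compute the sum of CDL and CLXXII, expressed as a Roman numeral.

CDL = 450
CLXXII = 172
450 + 172 = 622

DCXXII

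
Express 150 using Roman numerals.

Convert 150 to Roman numerals:
  150 contains 1×100 (C)
  50 contains 1×50 (L)

CL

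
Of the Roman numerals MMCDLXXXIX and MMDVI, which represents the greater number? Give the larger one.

MMCDLXXXIX = 2489
MMDVI = 2506
2506 is larger

MMDVI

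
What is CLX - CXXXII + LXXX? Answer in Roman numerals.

CLX = 160, CXXXII = 132, LXXX = 80
160 - 132 = 28
28 + 80 = 108

CVIII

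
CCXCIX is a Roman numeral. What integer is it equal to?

CCXCIX: C=100, C=100, XC=90, IX=9
100 + 100 + 90 + 9 = 299

299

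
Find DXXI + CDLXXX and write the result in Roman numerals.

DXXI = 521
CDLXXX = 480
521 + 480 = 1001

MI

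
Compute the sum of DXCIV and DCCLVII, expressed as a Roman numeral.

DXCIV = 594
DCCLVII = 757
594 + 757 = 1351

MCCCLI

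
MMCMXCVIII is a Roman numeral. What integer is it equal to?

MMCMXCVIII: M=1000, M=1000, CM=900, XC=90, V=5, I=1, I=1, I=1
1000 + 1000 + 900 + 90 + 5 + 1 + 1 + 1 = 2998

2998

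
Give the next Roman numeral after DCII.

DCII = 602; next is 603

DCIII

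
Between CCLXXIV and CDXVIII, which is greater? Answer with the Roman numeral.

CCLXXIV = 274
CDXVIII = 418
418 is larger

CDXVIII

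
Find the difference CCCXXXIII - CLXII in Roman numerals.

CCCXXXIII = 333
CLXII = 162
333 - 162 = 171

CLXXI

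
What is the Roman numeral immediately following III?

III = 3; next is 4

IV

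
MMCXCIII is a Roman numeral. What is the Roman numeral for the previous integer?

MMCXCIII = 2193, so the previous integer is 2193 - 1 = 2192

MMCXCII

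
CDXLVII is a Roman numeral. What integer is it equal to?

CDXLVII: CD=400, XL=40, V=5, I=1, I=1
400 + 40 + 5 + 1 + 1 = 447

447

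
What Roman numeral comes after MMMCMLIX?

MMMCMLIX = 3959; next is 3960

MMMCMLX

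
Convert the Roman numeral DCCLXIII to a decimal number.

DCCLXIII: D=500, C=100, C=100, L=50, X=10, I=1, I=1, I=1
500 + 100 + 100 + 50 + 10 + 1 + 1 + 1 = 763

763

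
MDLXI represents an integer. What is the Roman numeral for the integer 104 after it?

MDLXI = 1561
1561 + 104 = 1665

MDCLXV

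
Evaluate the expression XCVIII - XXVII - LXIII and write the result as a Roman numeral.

XCVIII = 98, XXVII = 27, LXIII = 63
98 - 27 = 71
71 - 63 = 8

VIII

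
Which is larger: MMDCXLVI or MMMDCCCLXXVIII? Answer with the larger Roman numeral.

MMDCXLVI = 2646
MMMDCCCLXXVIII = 3878
3878 is larger

MMMDCCCLXXVIII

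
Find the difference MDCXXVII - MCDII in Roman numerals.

MDCXXVII = 1627
MCDII = 1402
1627 - 1402 = 225

CCXXV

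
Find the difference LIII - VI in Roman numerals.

LIII = 53
VI = 6
53 - 6 = 47

XLVII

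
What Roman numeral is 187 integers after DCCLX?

DCCLX = 760
760 + 187 = 947

CMXLVII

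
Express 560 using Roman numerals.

Convert 560 to Roman numerals:
  560 contains 1×500 (D)
  60 contains 1×50 (L)
  10 contains 1×10 (X)

DLX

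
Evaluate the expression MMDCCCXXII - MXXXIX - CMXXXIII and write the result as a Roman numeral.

MMDCCCXXII = 2822, MXXXIX = 1039, CMXXXIII = 933
2822 - 1039 = 1783
1783 - 933 = 850

DCCCL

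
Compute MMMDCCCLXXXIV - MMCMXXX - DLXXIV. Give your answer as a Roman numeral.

MMMDCCCLXXXIV = 3884, MMCMXXX = 2930, DLXXIV = 574
3884 - 2930 = 954
954 - 574 = 380

CCCLXXX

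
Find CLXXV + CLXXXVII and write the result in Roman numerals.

CLXXV = 175
CLXXXVII = 187
175 + 187 = 362

CCCLXII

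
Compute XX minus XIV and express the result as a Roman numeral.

XX = 20
XIV = 14
20 - 14 = 6

VI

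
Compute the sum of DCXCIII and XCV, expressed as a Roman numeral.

DCXCIII = 693
XCV = 95
693 + 95 = 788

DCCLXXXVIII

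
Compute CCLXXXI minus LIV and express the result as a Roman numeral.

CCLXXXI = 281
LIV = 54
281 - 54 = 227

CCXXVII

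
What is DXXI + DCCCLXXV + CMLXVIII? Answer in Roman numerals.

DXXI = 521, DCCCLXXV = 875, CMLXVIII = 968
521 + 875 = 1396
1396 + 968 = 2364

MMCCCLXIV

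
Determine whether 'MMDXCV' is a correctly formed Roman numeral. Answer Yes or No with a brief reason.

'MMDXCV': Check the rules: uses only the symbols I, V, X, L, C, D, M; no symbol is repeated more than three times in a row; V, L and D each appear at most once; the only place a smaller symbol precedes a larger one is the allowed subtractive pair XC, the symbol right after such a pair (if any) is smaller than the pair's first symbol, and otherwise the values never increase from left to right. Value: M (1000) + M (1000) + D (500) + XC (90) + V (5) = 2595. So it is a valid standard Roman numeral.

Yes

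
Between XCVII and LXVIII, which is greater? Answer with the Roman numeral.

XCVII = 97
LXVIII = 68
97 is larger

XCVII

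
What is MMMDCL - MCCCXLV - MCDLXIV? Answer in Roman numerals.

MMMDCL = 3650, MCCCXLV = 1345, MCDLXIV = 1464
3650 - 1345 = 2305
2305 - 1464 = 841

DCCCXLI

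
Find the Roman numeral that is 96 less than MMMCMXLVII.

MMMCMXLVII = 3947
3947 - 96 = 3851

MMMDCCCLI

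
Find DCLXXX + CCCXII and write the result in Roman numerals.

DCLXXX = 680
CCCXII = 312
680 + 312 = 992

CMXCII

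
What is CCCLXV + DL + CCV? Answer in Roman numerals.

CCCLXV = 365, DL = 550, CCV = 205
365 + 550 = 915
915 + 205 = 1120

MCXX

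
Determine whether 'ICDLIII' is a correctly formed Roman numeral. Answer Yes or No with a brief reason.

'ICDLIII': Invalid subtractive combination: IC

No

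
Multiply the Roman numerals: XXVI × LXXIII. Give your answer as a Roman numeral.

XXVI = 26
LXXIII = 73
26 × 73 = 1898

MDCCCXCVIII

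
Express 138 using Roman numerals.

Convert 138 to Roman numerals:
  138 contains 1×100 (C)
  38 contains 3×10 (XXX)
  8 contains 1×5 (V)
  3 contains 3×1 (III)

CXXXVIII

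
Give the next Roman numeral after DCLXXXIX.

DCLXXXIX = 689; next is 690

DCXC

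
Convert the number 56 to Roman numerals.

Convert 56 to Roman numerals:
  56 contains 1×50 (L)
  6 contains 1×5 (V)
  1 contains 1×1 (I)

LVI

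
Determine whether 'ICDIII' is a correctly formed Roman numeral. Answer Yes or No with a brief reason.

'ICDIII': Invalid subtractive combination: IC

No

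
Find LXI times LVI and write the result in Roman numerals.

LXI = 61
LVI = 56
61 × 56 = 3416

MMMCDXVI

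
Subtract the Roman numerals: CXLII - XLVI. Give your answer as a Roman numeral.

CXLII = 142
XLVI = 46
142 - 46 = 96

XCVI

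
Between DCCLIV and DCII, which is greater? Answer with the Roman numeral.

DCCLIV = 754
DCII = 602
754 is larger

DCCLIV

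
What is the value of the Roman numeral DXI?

DXI: D=500, X=10, I=1
500 + 10 + 1 = 511

511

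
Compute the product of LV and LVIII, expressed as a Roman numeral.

LV = 55
LVIII = 58
55 × 58 = 3190

MMMCXC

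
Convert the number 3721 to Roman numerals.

Convert 3721 to Roman numerals:
  3721 contains 3×1000 (MMM)
  721 contains 1×500 (D)
  221 contains 2×100 (CC)
  21 contains 2×10 (XX)
  1 contains 1×1 (I)

MMMDCCXXI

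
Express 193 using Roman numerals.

Convert 193 to Roman numerals:
  193 contains 1×100 (C)
  93 contains 1×90 (XC)
  3 contains 3×1 (III)

CXCIII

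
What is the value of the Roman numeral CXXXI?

CXXXI: C=100, X=10, X=10, X=10, I=1
100 + 10 + 10 + 10 + 1 = 131

131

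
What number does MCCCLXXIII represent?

MCCCLXXIII: M=1000, C=100, C=100, C=100, L=50, X=10, X=10, I=1, I=1, I=1
1000 + 100 + 100 + 100 + 50 + 10 + 10 + 1 + 1 + 1 = 1373

1373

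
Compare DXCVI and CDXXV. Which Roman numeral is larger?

DXCVI = 596
CDXXV = 425
596 is larger

DXCVI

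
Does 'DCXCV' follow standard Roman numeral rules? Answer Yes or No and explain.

'DCXCV': Check the rules: uses only the symbols I, V, X, L, C, D, M; no symbol is repeated more than three times in a row; V, L and D each appear at most once; the only place a smaller symbol precedes a larger one is the allowed subtractive pair XC, the symbol right after such a pair (if any) is smaller than the pair's first symbol, and otherwise the values never increase from left to right. Value: D (500) + C (100) + XC (90) + V (5) = 695. So it is a valid standard Roman numeral.

Yes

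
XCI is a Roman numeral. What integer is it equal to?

XCI: XC=90, I=1
90 + 1 = 91

91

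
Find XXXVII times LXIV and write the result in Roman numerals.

XXXVII = 37
LXIV = 64
37 × 64 = 2368

MMCCCLXVIII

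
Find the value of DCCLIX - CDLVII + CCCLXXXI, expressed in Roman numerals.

DCCLIX = 759, CDLVII = 457, CCCLXXXI = 381
759 - 457 = 302
302 + 381 = 683

DCLXXXIII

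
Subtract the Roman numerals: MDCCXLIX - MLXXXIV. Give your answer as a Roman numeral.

MDCCXLIX = 1749
MLXXXIV = 1084
1749 - 1084 = 665

DCLXV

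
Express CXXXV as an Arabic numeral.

CXXXV: C=100, X=10, X=10, X=10, V=5
100 + 10 + 10 + 10 + 5 = 135

135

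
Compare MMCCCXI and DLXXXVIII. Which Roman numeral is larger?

MMCCCXI = 2311
DLXXXVIII = 588
2311 is larger

MMCCCXI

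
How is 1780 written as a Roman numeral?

Convert 1780 to Roman numerals:
  1780 contains 1×1000 (M)
  780 contains 1×500 (D)
  280 contains 2×100 (CC)
  80 contains 1×50 (L)
  30 contains 3×10 (XXX)

MDCCLXXX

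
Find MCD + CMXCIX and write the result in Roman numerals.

MCD = 1400
CMXCIX = 999
1400 + 999 = 2399

MMCCCXCIX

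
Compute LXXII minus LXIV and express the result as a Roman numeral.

LXXII = 72
LXIV = 64
72 - 64 = 8

VIII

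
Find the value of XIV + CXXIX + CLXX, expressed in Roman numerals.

XIV = 14, CXXIX = 129, CLXX = 170
14 + 129 = 143
143 + 170 = 313

CCCXIII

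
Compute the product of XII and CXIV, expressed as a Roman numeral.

XII = 12
CXIV = 114
12 × 114 = 1368

MCCCLXVIII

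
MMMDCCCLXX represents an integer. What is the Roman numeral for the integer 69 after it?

MMMDCCCLXX = 3870
3870 + 69 = 3939

MMMCMXXXIX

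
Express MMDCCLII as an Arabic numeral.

MMDCCLII: M=1000, M=1000, D=500, C=100, C=100, L=50, I=1, I=1
1000 + 1000 + 500 + 100 + 100 + 50 + 1 + 1 = 2752

2752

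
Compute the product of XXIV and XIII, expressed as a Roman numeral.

XXIV = 24
XIII = 13
24 × 13 = 312

CCCXII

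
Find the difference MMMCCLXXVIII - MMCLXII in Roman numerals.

MMMCCLXXVIII = 3278
MMCLXII = 2162
3278 - 2162 = 1116

MCXVI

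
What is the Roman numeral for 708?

Convert 708 to Roman numerals:
  708 contains 1×500 (D)
  208 contains 2×100 (CC)
  8 contains 1×5 (V)
  3 contains 3×1 (III)

DCCVIII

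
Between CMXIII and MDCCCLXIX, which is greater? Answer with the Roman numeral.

CMXIII = 913
MDCCCLXIX = 1869
1869 is larger

MDCCCLXIX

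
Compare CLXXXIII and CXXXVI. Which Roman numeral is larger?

CLXXXIII = 183
CXXXVI = 136
183 is larger

CLXXXIII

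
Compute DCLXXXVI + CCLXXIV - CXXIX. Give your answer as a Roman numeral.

DCLXXXVI = 686, CCLXXIV = 274, CXXIX = 129
686 + 274 = 960
960 - 129 = 831

DCCCXXXI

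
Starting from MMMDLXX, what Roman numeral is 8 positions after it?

MMMDLXX = 3570
3570 + 8 = 3578

MMMDLXXVIII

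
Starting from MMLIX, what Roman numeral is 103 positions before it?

MMLIX = 2059
2059 - 103 = 1956

MCMLVI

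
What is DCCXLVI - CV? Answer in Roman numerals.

DCCXLVI = 746
CV = 105
746 - 105 = 641

DCXLI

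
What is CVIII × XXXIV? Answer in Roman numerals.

CVIII = 108
XXXIV = 34
108 × 34 = 3672

MMMDCLXXII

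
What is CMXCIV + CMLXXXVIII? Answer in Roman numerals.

CMXCIV = 994
CMLXXXVIII = 988
994 + 988 = 1982

MCMLXXXII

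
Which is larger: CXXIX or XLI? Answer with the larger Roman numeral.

CXXIX = 129
XLI = 41
129 is larger

CXXIX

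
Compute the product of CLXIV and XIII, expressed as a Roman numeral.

CLXIV = 164
XIII = 13
164 × 13 = 2132

MMCXXXII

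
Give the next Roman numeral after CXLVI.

CXLVI = 146; next is 147

CXLVII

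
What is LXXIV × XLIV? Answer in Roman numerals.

LXXIV = 74
XLIV = 44
74 × 44 = 3256

MMMCCLVI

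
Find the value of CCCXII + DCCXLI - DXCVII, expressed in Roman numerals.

CCCXII = 312, DCCXLI = 741, DXCVII = 597
312 + 741 = 1053
1053 - 597 = 456

CDLVI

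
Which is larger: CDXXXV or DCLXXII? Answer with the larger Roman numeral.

CDXXXV = 435
DCLXXII = 672
672 is larger

DCLXXII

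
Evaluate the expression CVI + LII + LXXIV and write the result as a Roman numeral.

CVI = 106, LII = 52, LXXIV = 74
106 + 52 = 158
158 + 74 = 232

CCXXXII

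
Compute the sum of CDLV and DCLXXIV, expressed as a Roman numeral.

CDLV = 455
DCLXXIV = 674
455 + 674 = 1129

MCXXIX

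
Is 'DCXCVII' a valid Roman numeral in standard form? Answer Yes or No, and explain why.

'DCXCVII': Check the rules: uses only the symbols I, V, X, L, C, D, M; no symbol is repeated more than three times in a row; V, L and D each appear at most once; the only place a smaller symbol precedes a larger one is the allowed subtractive pair XC, the symbol right after such a pair (if any) is smaller than the pair's first symbol, and otherwise the values never increase from left to right. Value: D (500) + C (100) + XC (90) + V (5) + I (1) + I (1) = 697. So it is a valid standard Roman numeral.

Yes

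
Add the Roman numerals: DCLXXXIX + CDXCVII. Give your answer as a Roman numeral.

DCLXXXIX = 689
CDXCVII = 497
689 + 497 = 1186

MCLXXXVI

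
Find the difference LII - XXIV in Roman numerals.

LII = 52
XXIV = 24
52 - 24 = 28

XXVIII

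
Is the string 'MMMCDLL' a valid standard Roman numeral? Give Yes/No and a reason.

'MMMCDLL': L should not appear more than once

No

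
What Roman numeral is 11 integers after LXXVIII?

LXXVIII = 78
78 + 11 = 89

LXXXIX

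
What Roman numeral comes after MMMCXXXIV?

MMMCXXXIV = 3134; next is 3135

MMMCXXXV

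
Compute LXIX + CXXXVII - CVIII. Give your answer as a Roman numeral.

LXIX = 69, CXXXVII = 137, CVIII = 108
69 + 137 = 206
206 - 108 = 98

XCVIII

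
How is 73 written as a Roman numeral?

Convert 73 to Roman numerals:
  73 contains 1×50 (L)
  23 contains 2×10 (XX)
  3 contains 3×1 (III)

LXXIII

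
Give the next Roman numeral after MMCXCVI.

MMCXCVI = 2196, so the next integer is 2196 + 1 = 2197

MMCXCVII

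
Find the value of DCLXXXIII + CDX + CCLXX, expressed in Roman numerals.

DCLXXXIII = 683, CDX = 410, CCLXX = 270
683 + 410 = 1093
1093 + 270 = 1363

MCCCLXIII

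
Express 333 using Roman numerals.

Convert 333 to Roman numerals:
  333 contains 3×100 (CCC)
  33 contains 3×10 (XXX)
  3 contains 3×1 (III)

CCCXXXIII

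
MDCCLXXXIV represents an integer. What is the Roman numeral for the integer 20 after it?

MDCCLXXXIV = 1784
1784 + 20 = 1804

MDCCCIV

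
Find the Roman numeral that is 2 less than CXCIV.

CXCIV = 194
194 - 2 = 192

CXCII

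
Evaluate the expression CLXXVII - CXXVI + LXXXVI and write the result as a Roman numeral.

CLXXVII = 177, CXXVI = 126, LXXXVI = 86
177 - 126 = 51
51 + 86 = 137

CXXXVII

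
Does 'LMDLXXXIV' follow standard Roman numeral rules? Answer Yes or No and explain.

'LMDLXXXIV': L should not appear more than once

No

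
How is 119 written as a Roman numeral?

Convert 119 to Roman numerals:
  119 contains 1×100 (C)
  19 contains 1×10 (X)
  9 contains 1×9 (IX)

CXIX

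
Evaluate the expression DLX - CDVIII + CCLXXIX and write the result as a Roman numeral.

DLX = 560, CDVIII = 408, CCLXXIX = 279
560 - 408 = 152
152 + 279 = 431

CDXXXI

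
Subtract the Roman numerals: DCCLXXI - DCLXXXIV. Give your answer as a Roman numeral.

DCCLXXI = 771
DCLXXXIV = 684
771 - 684 = 87

LXXXVII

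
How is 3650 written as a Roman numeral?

Convert 3650 to Roman numerals:
  3650 contains 3×1000 (MMM)
  650 contains 1×500 (D)
  150 contains 1×100 (C)
  50 contains 1×50 (L)

MMMDCL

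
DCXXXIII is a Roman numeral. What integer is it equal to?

DCXXXIII: D=500, C=100, X=10, X=10, X=10, I=1, I=1, I=1
500 + 100 + 10 + 10 + 10 + 1 + 1 + 1 = 633

633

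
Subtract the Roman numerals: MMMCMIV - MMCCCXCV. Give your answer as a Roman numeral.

MMMCMIV = 3904
MMCCCXCV = 2395
3904 - 2395 = 1509

MDIX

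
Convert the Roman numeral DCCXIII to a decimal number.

DCCXIII: D=500, C=100, C=100, X=10, I=1, I=1, I=1
500 + 100 + 100 + 10 + 1 + 1 + 1 = 713

713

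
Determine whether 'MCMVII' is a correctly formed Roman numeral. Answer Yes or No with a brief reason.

'MCMVII': Check the rules: uses only the symbols I, V, X, L, C, D, M; no symbol is repeated more than three times in a row; V, L and D each appear at most once; the only place a smaller symbol precedes a larger one is the allowed subtractive pair CM, the symbol right after such a pair (if any) is smaller than the pair's first symbol, and otherwise the values never increase from left to right. Value: M (1000) + CM (900) + V (5) + I (1) + I (1) = 1907. So it is a valid standard Roman numeral.

Yes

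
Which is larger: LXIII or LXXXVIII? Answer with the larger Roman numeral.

LXIII = 63
LXXXVIII = 88
88 is larger

LXXXVIII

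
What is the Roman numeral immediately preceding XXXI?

XXXI = 31, so the previous integer is 31 - 1 = 30

XXX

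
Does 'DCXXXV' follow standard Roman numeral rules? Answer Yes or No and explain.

'DCXXXV': Check the rules: uses only the symbols I, V, X, L, C, D, M; no symbol is repeated more than three times in a row; V, L and D each appear at most once; no smaller symbol precedes a larger one (values never increase from left to right). Value: D (500) + C (100) + X (10) + X (10) + X (10) + V (5) = 635. So it is a valid standard Roman numeral.

Yes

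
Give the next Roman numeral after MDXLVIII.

MDXLVIII = 1548, so the next integer is 1548 + 1 = 1549

MDXLIX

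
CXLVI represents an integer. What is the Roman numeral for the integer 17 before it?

CXLVI = 146
146 - 17 = 129

CXXIX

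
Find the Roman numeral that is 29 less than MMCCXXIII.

MMCCXXIII = 2223
2223 - 29 = 2194

MMCXCIV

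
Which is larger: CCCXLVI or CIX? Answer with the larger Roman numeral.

CCCXLVI = 346
CIX = 109
346 is larger

CCCXLVI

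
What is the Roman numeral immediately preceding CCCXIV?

CCCXIV = 314, so the previous integer is 314 - 1 = 313

CCCXIII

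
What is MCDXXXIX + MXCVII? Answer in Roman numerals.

MCDXXXIX = 1439
MXCVII = 1097
1439 + 1097 = 2536

MMDXXXVI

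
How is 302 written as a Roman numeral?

Convert 302 to Roman numerals:
  302 contains 3×100 (CCC)
  2 contains 2×1 (II)

CCCII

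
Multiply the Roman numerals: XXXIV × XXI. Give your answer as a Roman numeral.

XXXIV = 34
XXI = 21
34 × 21 = 714

DCCXIV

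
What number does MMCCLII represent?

MMCCLII: M=1000, M=1000, C=100, C=100, L=50, I=1, I=1
1000 + 1000 + 100 + 100 + 50 + 1 + 1 = 2252

2252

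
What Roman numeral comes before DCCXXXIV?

DCCXXXIV = 734; previous is 733

DCCXXXIII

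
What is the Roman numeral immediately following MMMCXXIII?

MMMCXXIII = 3123, so the next integer is 3123 + 1 = 3124

MMMCXXIV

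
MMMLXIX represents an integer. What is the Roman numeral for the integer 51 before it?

MMMLXIX = 3069
3069 - 51 = 3018

MMMXVIII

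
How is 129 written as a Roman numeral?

Convert 129 to Roman numerals:
  129 contains 1×100 (C)
  29 contains 2×10 (XX)
  9 contains 1×9 (IX)

CXXIX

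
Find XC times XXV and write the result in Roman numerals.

XC = 90
XXV = 25
90 × 25 = 2250

MMCCL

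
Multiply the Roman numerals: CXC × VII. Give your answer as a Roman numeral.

CXC = 190
VII = 7
190 × 7 = 1330

MCCCXXX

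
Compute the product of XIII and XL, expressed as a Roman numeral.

XIII = 13
XL = 40
13 × 40 = 520

DXX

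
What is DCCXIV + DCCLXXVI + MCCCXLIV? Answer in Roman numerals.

DCCXIV = 714, DCCLXXVI = 776, MCCCXLIV = 1344
714 + 776 = 1490
1490 + 1344 = 2834

MMDCCCXXXIV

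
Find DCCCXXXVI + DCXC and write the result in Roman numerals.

DCCCXXXVI = 836
DCXC = 690
836 + 690 = 1526

MDXXVI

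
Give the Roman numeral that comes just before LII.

LII = 52, so the previous integer is 52 - 1 = 51

LI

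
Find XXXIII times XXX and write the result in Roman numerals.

XXXIII = 33
XXX = 30
33 × 30 = 990

CMXC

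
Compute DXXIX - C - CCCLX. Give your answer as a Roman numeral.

DXXIX = 529, C = 100, CCCLX = 360
529 - 100 = 429
429 - 360 = 69

LXIX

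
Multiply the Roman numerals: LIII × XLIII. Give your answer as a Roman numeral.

LIII = 53
XLIII = 43
53 × 43 = 2279

MMCCLXXIX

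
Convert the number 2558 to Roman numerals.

Convert 2558 to Roman numerals:
  2558 contains 2×1000 (MM)
  558 contains 1×500 (D)
  58 contains 1×50 (L)
  8 contains 1×5 (V)
  3 contains 3×1 (III)

MMDLVIII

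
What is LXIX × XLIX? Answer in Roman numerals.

LXIX = 69
XLIX = 49
69 × 49 = 3381

MMMCCCLXXXI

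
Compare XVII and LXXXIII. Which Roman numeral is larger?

XVII = 17
LXXXIII = 83
83 is larger

LXXXIII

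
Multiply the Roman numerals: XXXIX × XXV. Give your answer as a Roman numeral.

XXXIX = 39
XXV = 25
39 × 25 = 975

CMLXXV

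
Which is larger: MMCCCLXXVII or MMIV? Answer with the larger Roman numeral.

MMCCCLXXVII = 2377
MMIV = 2004
2377 is larger

MMCCCLXXVII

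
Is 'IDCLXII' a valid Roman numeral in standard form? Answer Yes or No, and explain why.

'IDCLXII': Invalid subtractive combination: ID

No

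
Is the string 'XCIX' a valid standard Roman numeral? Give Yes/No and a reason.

'XCIX': Check the rules: uses only the symbols I, V, X, L, C, D, M; no symbol is repeated more than three times in a row; V, L and D each appear at most once; the only places a smaller symbol precedes a larger one are the allowed subtractive pairs XC, IX, the symbol right after such a pair (if any) is smaller than the pair's first symbol, and otherwise the values never increase from left to right. Value: XC (90) + IX (9) = 99. So it is a valid standard Roman numeral.

Yes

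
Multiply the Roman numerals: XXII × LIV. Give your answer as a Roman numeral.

XXII = 22
LIV = 54
22 × 54 = 1188

MCLXXXVIII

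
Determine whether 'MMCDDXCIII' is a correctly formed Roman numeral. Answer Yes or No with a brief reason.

'MMCDDXCIII': D should not appear more than once

No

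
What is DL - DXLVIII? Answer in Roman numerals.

DL = 550
DXLVIII = 548
550 - 548 = 2

II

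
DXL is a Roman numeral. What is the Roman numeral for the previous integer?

DXL = 540, so the previous integer is 540 - 1 = 539

DXXXIX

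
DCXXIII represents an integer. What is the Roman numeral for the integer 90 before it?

DCXXIII = 623
623 - 90 = 533

DXXXIII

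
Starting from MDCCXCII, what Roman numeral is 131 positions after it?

MDCCXCII = 1792
1792 + 131 = 1923

MCMXXIII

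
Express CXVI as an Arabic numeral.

CXVI: C=100, X=10, V=5, I=1
100 + 10 + 5 + 1 = 116

116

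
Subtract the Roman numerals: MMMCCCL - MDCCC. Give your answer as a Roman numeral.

MMMCCCL = 3350
MDCCC = 1800
3350 - 1800 = 1550

MDL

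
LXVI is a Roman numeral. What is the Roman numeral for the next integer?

LXVI = 66, so the next integer is 66 + 1 = 67

LXVII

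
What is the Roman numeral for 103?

Convert 103 to Roman numerals:
  103 contains 1×100 (C)
  3 contains 3×1 (III)

CIII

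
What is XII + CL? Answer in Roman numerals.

XII = 12
CL = 150
12 + 150 = 162

CLXII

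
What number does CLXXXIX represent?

CLXXXIX: C=100, L=50, X=10, X=10, X=10, IX=9
100 + 50 + 10 + 10 + 10 + 9 = 189

189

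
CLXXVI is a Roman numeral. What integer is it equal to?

CLXXVI: C=100, L=50, X=10, X=10, V=5, I=1
100 + 50 + 10 + 10 + 5 + 1 = 176

176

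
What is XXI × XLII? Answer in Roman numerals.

XXI = 21
XLII = 42
21 × 42 = 882

DCCCLXXXII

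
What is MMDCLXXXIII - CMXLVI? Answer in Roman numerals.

MMDCLXXXIII = 2683
CMXLVI = 946
2683 - 946 = 1737

MDCCXXXVII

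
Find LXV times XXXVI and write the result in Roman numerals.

LXV = 65
XXXVI = 36
65 × 36 = 2340

MMCCCXL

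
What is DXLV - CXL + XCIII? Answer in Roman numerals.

DXLV = 545, CXL = 140, XCIII = 93
545 - 140 = 405
405 + 93 = 498

CDXCVIII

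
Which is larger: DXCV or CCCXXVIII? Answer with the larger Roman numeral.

DXCV = 595
CCCXXVIII = 328
595 is larger

DXCV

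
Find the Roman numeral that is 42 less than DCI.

DCI = 601
601 - 42 = 559

DLIX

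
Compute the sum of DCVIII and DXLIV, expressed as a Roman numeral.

DCVIII = 608
DXLIV = 544
608 + 544 = 1152

MCLII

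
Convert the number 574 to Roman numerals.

Convert 574 to Roman numerals:
  574 contains 1×500 (D)
  74 contains 1×50 (L)
  24 contains 2×10 (XX)
  4 contains 1×4 (IV)

DLXXIV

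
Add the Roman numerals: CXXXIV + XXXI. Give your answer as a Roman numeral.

CXXXIV = 134
XXXI = 31
134 + 31 = 165

CLXV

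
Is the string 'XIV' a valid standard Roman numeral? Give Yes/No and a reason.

'XIV': Check the rules: uses only the symbols I, V, X, L, C, D, M; no symbol is repeated more than three times in a row; V, L and D each appear at most once; the only place a smaller symbol precedes a larger one is the allowed subtractive pair IV, the symbol right after such a pair (if any) is smaller than the pair's first symbol, and otherwise the values never increase from left to right. Value: X (10) + IV (4) = 14. So it is a valid standard Roman numeral.

Yes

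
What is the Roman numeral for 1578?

Convert 1578 to Roman numerals:
  1578 contains 1×1000 (M)
  578 contains 1×500 (D)
  78 contains 1×50 (L)
  28 contains 2×10 (XX)
  8 contains 1×5 (V)
  3 contains 3×1 (III)

MDLXXVIII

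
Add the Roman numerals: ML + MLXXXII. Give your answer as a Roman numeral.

ML = 1050
MLXXXII = 1082
1050 + 1082 = 2132

MMCXXXII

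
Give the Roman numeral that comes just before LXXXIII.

LXXXIII = 83, so the previous integer is 83 - 1 = 82

LXXXII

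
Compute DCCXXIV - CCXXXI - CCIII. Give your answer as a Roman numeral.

DCCXXIV = 724, CCXXXI = 231, CCIII = 203
724 - 231 = 493
493 - 203 = 290

CCXC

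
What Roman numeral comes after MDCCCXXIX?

MDCCCXXIX = 1829, so the next integer is 1829 + 1 = 1830

MDCCCXXX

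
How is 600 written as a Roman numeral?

Convert 600 to Roman numerals:
  600 contains 1×500 (D)
  100 contains 1×100 (C)

DC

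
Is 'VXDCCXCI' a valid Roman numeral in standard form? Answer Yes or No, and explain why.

'VXDCCXCI': Invalid subtractive combination: VX

No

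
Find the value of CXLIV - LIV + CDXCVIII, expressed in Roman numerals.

CXLIV = 144, LIV = 54, CDXCVIII = 498
144 - 54 = 90
90 + 498 = 588

DLXXXVIII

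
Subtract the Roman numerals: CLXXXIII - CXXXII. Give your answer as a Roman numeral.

CLXXXIII = 183
CXXXII = 132
183 - 132 = 51

LI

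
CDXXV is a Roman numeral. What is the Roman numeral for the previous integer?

CDXXV = 425, so the previous integer is 425 - 1 = 424

CDXXIV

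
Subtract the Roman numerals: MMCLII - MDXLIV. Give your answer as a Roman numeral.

MMCLII = 2152
MDXLIV = 1544
2152 - 1544 = 608

DCVIII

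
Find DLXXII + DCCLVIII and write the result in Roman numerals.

DLXXII = 572
DCCLVIII = 758
572 + 758 = 1330

MCCCXXX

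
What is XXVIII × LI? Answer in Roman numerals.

XXVIII = 28
LI = 51
28 × 51 = 1428

MCDXXVIII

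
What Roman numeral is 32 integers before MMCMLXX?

MMCMLXX = 2970
2970 - 32 = 2938

MMCMXXXVIII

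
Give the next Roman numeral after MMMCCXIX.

MMMCCXIX = 3219; next is 3220

MMMCCXX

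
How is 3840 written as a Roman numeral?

Convert 3840 to Roman numerals:
  3840 contains 3×1000 (MMM)
  840 contains 1×500 (D)
  340 contains 3×100 (CCC)
  40 contains 1×40 (XL)

MMMDCCCXL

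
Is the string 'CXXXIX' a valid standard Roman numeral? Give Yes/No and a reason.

'CXXXIX': Check the rules: uses only the symbols I, V, X, L, C, D, M; no symbol is repeated more than three times in a row; V, L and D each appear at most once; the only place a smaller symbol precedes a larger one is the allowed subtractive pair IX, the symbol right after such a pair (if any) is smaller than the pair's first symbol, and otherwise the values never increase from left to right. Value: C (100) + X (10) + X (10) + X (10) + IX (9) = 139. So it is a valid standard Roman numeral.

Yes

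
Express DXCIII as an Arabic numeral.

DXCIII: D=500, XC=90, I=1, I=1, I=1
500 + 90 + 1 + 1 + 1 = 593

593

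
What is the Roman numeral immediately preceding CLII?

CLII = 152, so the previous integer is 152 - 1 = 151

CLI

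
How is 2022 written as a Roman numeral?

Convert 2022 to Roman numerals:
  2022 contains 2×1000 (MM)
  22 contains 2×10 (XX)
  2 contains 2×1 (II)

MMXXII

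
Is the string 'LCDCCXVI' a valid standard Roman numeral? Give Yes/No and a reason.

'LCDCCXVI': Invalid subtractive combination: LC

No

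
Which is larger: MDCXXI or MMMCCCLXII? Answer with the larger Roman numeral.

MDCXXI = 1621
MMMCCCLXII = 3362
3362 is larger

MMMCCCLXII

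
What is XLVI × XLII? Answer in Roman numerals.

XLVI = 46
XLII = 42
46 × 42 = 1932

MCMXXXII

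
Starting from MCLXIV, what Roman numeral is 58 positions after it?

MCLXIV = 1164
1164 + 58 = 1222

MCCXXII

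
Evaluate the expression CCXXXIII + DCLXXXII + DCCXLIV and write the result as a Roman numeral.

CCXXXIII = 233, DCLXXXII = 682, DCCXLIV = 744
233 + 682 = 915
915 + 744 = 1659

MDCLIX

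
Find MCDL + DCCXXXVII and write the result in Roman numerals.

MCDL = 1450
DCCXXXVII = 737
1450 + 737 = 2187

MMCLXXXVII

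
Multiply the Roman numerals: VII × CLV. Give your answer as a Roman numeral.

VII = 7
CLV = 155
7 × 155 = 1085

MLXXXV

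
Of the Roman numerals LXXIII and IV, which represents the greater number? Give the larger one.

LXXIII = 73
IV = 4
73 is larger

LXXIII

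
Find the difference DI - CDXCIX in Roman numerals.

DI = 501
CDXCIX = 499
501 - 499 = 2

II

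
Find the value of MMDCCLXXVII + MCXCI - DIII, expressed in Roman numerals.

MMDCCLXXVII = 2777, MCXCI = 1191, DIII = 503
2777 + 1191 = 3968
3968 - 503 = 3465

MMMCDLXV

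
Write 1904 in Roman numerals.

Convert 1904 to Roman numerals:
  1904 contains 1×1000 (M)
  904 contains 1×900 (CM)
  4 contains 1×4 (IV)

MCMIV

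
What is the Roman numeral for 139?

Convert 139 to Roman numerals:
  139 contains 1×100 (C)
  39 contains 3×10 (XXX)
  9 contains 1×9 (IX)

CXXXIX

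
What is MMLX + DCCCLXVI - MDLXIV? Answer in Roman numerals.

MMLX = 2060, DCCCLXVI = 866, MDLXIV = 1564
2060 + 866 = 2926
2926 - 1564 = 1362

MCCCLXII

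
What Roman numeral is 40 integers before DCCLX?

DCCLX = 760
760 - 40 = 720

DCCXX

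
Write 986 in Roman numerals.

Convert 986 to Roman numerals:
  986 contains 1×900 (CM)
  86 contains 1×50 (L)
  36 contains 3×10 (XXX)
  6 contains 1×5 (V)
  1 contains 1×1 (I)

CMLXXXVI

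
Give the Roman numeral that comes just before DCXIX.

DCXIX = 619; previous is 618

DCXVIII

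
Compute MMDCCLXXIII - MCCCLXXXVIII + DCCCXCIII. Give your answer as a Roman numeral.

MMDCCLXXIII = 2773, MCCCLXXXVIII = 1388, DCCCXCIII = 893
2773 - 1388 = 1385
1385 + 893 = 2278

MMCCLXXVIII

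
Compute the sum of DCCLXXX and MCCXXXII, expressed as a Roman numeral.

DCCLXXX = 780
MCCXXXII = 1232
780 + 1232 = 2012

MMXII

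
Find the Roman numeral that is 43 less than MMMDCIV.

MMMDCIV = 3604
3604 - 43 = 3561

MMMDLXI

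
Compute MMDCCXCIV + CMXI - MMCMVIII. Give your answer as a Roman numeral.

MMDCCXCIV = 2794, CMXI = 911, MMCMVIII = 2908
2794 + 911 = 3705
3705 - 2908 = 797

DCCXCVII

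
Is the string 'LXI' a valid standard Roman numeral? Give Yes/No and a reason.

'LXI': Check the rules: uses only the symbols I, V, X, L, C, D, M; no symbol is repeated more than three times in a row; V, L and D each appear at most once; no smaller symbol precedes a larger one (values never increase from left to right). Value: L (50) + X (10) + I (1) = 61. So it is a valid standard Roman numeral.

Yes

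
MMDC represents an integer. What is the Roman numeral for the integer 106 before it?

MMDC = 2600
2600 - 106 = 2494

MMCDXCIV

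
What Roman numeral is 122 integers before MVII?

MVII = 1007
1007 - 122 = 885

DCCCLXXXV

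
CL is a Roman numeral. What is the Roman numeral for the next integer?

CL = 150, so the next integer is 150 + 1 = 151

CLI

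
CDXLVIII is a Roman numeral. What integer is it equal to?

CDXLVIII: CD=400, XL=40, V=5, I=1, I=1, I=1
400 + 40 + 5 + 1 + 1 + 1 = 448

448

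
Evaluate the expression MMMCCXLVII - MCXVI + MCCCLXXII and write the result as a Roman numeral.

MMMCCXLVII = 3247, MCXVI = 1116, MCCCLXXII = 1372
3247 - 1116 = 2131
2131 + 1372 = 3503

MMMDIII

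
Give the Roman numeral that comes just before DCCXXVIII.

DCCXXVIII = 728; previous is 727

DCCXXVII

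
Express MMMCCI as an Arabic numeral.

MMMCCI: M=1000, M=1000, M=1000, C=100, C=100, I=1
1000 + 1000 + 1000 + 100 + 100 + 1 = 3201

3201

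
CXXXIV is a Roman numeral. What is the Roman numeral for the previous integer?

CXXXIV = 134, so the previous integer is 134 - 1 = 133

CXXXIII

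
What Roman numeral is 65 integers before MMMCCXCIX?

MMMCCXCIX = 3299
3299 - 65 = 3234

MMMCCXXXIV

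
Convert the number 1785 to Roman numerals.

Convert 1785 to Roman numerals:
  1785 contains 1×1000 (M)
  785 contains 1×500 (D)
  285 contains 2×100 (CC)
  85 contains 1×50 (L)
  35 contains 3×10 (XXX)
  5 contains 1×5 (V)

MDCCLXXXV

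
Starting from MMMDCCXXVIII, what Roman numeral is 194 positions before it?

MMMDCCXXVIII = 3728
3728 - 194 = 3534

MMMDXXXIV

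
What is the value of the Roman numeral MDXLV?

MDXLV: M=1000, D=500, XL=40, V=5
1000 + 500 + 40 + 5 = 1545

1545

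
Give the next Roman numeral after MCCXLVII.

MCCXLVII = 1247; next is 1248

MCCXLVIII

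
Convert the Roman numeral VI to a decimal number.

VI: V=5, I=1
5 + 1 = 6

6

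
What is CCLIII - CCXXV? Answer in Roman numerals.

CCLIII = 253
CCXXV = 225
253 - 225 = 28

XXVIII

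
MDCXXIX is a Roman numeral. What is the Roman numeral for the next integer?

MDCXXIX = 1629; next is 1630

MDCXXX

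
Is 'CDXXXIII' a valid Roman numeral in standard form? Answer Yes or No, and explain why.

'CDXXXIII': Check the rules: uses only the symbols I, V, X, L, C, D, M; no symbol is repeated more than three times in a row; V, L and D each appear at most once; the only place a smaller symbol precedes a larger one is the allowed subtractive pair CD, the symbol right after such a pair (if any) is smaller than the pair's first symbol, and otherwise the values never increase from left to right. Value: CD (400) + X (10) + X (10) + X (10) + I (1) + I (1) + I (1) = 433. So it is a valid standard Roman numeral.

Yes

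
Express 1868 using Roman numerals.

Convert 1868 to Roman numerals:
  1868 contains 1×1000 (M)
  868 contains 1×500 (D)
  368 contains 3×100 (CCC)
  68 contains 1×50 (L)
  18 contains 1×10 (X)
  8 contains 1×5 (V)
  3 contains 3×1 (III)

MDCCCLXVIII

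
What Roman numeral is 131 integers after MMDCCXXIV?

MMDCCXXIV = 2724
2724 + 131 = 2855

MMDCCCLV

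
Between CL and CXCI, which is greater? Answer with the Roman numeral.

CL = 150
CXCI = 191
191 is larger

CXCI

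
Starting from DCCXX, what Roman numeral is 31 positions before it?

DCCXX = 720
720 - 31 = 689

DCLXXXIX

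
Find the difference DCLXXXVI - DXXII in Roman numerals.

DCLXXXVI = 686
DXXII = 522
686 - 522 = 164

CLXIV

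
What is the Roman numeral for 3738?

Convert 3738 to Roman numerals:
  3738 contains 3×1000 (MMM)
  738 contains 1×500 (D)
  238 contains 2×100 (CC)
  38 contains 3×10 (XXX)
  8 contains 1×5 (V)
  3 contains 3×1 (III)

MMMDCCXXXVIII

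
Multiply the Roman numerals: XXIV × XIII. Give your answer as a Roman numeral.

XXIV = 24
XIII = 13
24 × 13 = 312

CCCXII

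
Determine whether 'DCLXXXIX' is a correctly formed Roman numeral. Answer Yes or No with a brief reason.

'DCLXXXIX': Check the rules: uses only the symbols I, V, X, L, C, D, M; no symbol is repeated more than three times in a row; V, L and D each appear at most once; the only place a smaller symbol precedes a larger one is the allowed subtractive pair IX, the symbol right after such a pair (if any) is smaller than the pair's first symbol, and otherwise the values never increase from left to right. Value: D (500) + C (100) + L (50) + X (10) + X (10) + X (10) + IX (9) = 689. So it is a valid standard Roman numeral.

Yes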